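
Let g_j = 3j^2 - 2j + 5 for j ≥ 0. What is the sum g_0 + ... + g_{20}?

Over j = 0..20: Σj = 210, Σj² = 2870.
Total = (3)·2870 + (-2)·210 + (5)·21 = 8295.

8295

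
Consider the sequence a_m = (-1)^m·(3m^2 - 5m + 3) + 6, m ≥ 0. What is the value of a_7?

(-1)^7 = -1; 3m^2 - 5m + 3 at m=7 is 115; so a_7 = -109.

-109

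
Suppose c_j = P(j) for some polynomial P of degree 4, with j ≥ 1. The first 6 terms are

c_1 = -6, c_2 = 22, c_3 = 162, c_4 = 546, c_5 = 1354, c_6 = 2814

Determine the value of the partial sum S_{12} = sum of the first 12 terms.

1st diffs: 28, 140, 384, 808, 1460.
2nd diffs: 112, 244, 424, 652.
3rd diffs: 132, 180, 228.
4th diffs: 48, 48 (constant).
So c_j = 2j^4 + 2j^3 - 6j^2 + 2j - 6.
Continuing: …, 5202, 8842, 14106, 21414, …, c_{12} = 44082.
Summing j = 1..12 (12 terms) gives 129772.

129772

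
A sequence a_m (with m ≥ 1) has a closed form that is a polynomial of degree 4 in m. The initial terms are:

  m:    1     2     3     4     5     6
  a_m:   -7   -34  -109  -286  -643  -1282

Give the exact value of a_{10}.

-9538

1st diffs: -27, -75, -177, -357, -639.
2nd diffs: -48, -102, -180, -282.
3rd diffs: -54, -78, -102.
4th diffs: -24, -24 (constant).
Newton forward-difference form: a_m = -7 + (-27)·C(m-1,1) + (-48)·C(m-1,2) + (-54)·C(m-1,3) + (-24)·C(m-1,4).
At m = 10: m-1 = 9, so a_{10} = -7 - 243 - 1728 - 4536 - 3024 = -9538.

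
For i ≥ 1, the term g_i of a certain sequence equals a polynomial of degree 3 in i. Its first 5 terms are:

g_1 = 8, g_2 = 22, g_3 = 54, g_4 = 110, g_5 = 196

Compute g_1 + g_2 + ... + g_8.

1884

1st diffs: 14, 32, 56, 86.
2nd diffs: 18, 24, 30.
3rd diffs: 6, 6 (constant).
Newton forward-difference form: g_i = 8 + 14·C(i-1,1) + 18·C(i-1,2) + 6·C(i-1,3).
Continuing: 318, 482, 694.
Summing i = 1..8 (8 terms) gives 1884.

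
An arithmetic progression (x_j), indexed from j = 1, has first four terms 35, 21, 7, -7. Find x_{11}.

-105

Common difference d = -14.
x_j = 35 + (j - 1)·(-14).
x_{11} = 35 + 10·(-14) = -105.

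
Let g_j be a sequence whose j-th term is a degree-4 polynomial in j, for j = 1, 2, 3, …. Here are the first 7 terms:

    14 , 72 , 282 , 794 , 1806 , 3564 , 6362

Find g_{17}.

1st diffs: 58, 210, 512, 1012, 1758, 2798.
2nd diffs: 152, 302, 500, 746, 1040.
3rd diffs: 150, 198, 246, 294.
4th diffs: 48, 48, 48 (constant).
Newton forward-difference form: g_j = 14 + 58·C(j-1,1) + 152·C(j-1,2) + 150·C(j-1,3) + 48·C(j-1,4).
At j = 17: j-1 = 16, so g_{17} = 14 + 928 + 18240 + 84000 + 87360 = 190542.

190542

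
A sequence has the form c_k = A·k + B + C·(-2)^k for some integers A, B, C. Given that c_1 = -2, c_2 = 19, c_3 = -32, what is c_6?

247

The three given values yield: A + B - 2C = -2; 2A + B + 4C = 19; 3A + B - 8C = -32.
Subtracting the first from the second: A + 6C = 21.
Subtracting the second from the third: A - 12C = -51.
Solving: C = 4, A = -3, then B = 9.
So c_k = -3·k + 9 + 4·(-2)^k; at k=6 this is 247.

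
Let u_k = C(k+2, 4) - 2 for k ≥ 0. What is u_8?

C(10, 4) = 210, so u_8 = 208.

208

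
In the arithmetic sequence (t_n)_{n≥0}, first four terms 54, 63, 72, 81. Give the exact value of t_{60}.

594

Common difference d = 9.
t_n = 54 + (n - 0)·9.
t_{60} = 54 + 60·9 = 594.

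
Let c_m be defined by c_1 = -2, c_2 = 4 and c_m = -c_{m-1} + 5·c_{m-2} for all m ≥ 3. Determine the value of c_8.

2164

Applying the relation repeatedly:
c_3 = -14  c_4 = 34  c_5 = -104  c_6 = 274  c_7 = -794  c_8 = 2164.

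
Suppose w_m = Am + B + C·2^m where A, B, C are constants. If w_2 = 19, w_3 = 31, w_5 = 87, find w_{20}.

The three given values yield: 2A + B + 4C = 19; 3A + B + 8C = 31; 5A + B + 32C = 87.
Subtracting the first from the second: A + 4C = 12.
Subtracting the second from the third: 2A + 24C = 56.
Solving: C = 2, A = 4, then B = 3.
So w_m = 4·m + 3 + 2·2^m; at m=20 this is 2097235.

2097235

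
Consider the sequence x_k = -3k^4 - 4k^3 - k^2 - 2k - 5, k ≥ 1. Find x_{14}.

x_{14} = -3·14^4 - 4·14^3 - 1·14^2 - 2·14 - 5 = -126453.

-126453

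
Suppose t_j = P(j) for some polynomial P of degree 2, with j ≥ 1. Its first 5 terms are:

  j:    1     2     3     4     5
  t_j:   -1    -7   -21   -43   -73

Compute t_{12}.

-507

1st diffs: -6, -14, -22, -30.
2nd diffs: -8, -8, -8 (constant).
Newton forward-difference form: t_j = -1 + (-6)·C(j-1,1) + (-8)·C(j-1,2).
At j = 12: j-1 = 11, so t_{12} = -1 - 66 - 440 = -507.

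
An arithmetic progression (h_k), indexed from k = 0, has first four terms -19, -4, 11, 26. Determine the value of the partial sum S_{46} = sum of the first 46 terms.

14651

Common difference d = 15.
h_k = -19 + (k - 0)·15.
h_{45} = 656; S = 46·(-19 + 656)/2 = 14651.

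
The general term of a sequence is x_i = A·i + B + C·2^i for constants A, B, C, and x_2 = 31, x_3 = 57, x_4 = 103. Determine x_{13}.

41037

Plug in i = 2, 3, 4: 2A + B + 4C = 31; 3A + B + 8C = 57; 4A + B + 16C = 103.
Subtracting the first from the second: A + 4C = 26.
Subtracting the second from the third: A + 8C = 46.
Solving: C = 5, A = 6, then B = -1.
Hence x_{13} = 6·13 + (-1) + 5·8192 = 41037.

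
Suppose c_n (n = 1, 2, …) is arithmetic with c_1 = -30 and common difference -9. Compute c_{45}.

c_n = -30 + (n - 1)·(-9).
c_{45} = -30 + 44·(-9) = -426.

-426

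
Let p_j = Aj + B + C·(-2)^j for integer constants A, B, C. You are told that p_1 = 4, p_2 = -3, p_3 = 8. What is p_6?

Plug in j = 1, 2, 3: A + B - 2C = 4; 2A + B + 4C = -3; 3A + B - 8C = 8.
Subtracting the first from the second: A + 6C = -7.
Subtracting the second from the third: A - 12C = 11.
Solving: C = -1, A = -1, then B = 3.
So p_j = -1·j + 3 + (-1)·(-2)^j; at j=6 this is -67.

-67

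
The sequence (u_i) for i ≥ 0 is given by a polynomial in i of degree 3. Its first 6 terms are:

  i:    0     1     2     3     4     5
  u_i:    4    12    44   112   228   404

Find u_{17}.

11564

1st diffs: 8, 32, 68, 116, 176.
2nd diffs: 24, 36, 48, 60.
3rd diffs: 12, 12, 12 (constant).
So u_i = 2i^3 + 6i^2 + 4.
Evaluating at i = 17 gives u_{17} = 11564.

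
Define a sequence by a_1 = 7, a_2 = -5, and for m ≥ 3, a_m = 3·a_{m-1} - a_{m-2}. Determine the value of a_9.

Iterate the recurrence:
a_3 = -22  a_4 = -61  a_5 = -161  a_6 = -422  a_7 = -1105  a_8 = -2893  a_9 = -7574.

-7574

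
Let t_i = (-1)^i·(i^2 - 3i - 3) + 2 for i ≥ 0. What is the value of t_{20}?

(-1)^20 = 1; i^2 - 3i - 3 at i=20 is 337; so t_{20} = 339.

339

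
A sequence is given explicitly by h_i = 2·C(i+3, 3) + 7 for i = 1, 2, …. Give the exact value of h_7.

C(10, 3) = 120, so h_7 = 247.

247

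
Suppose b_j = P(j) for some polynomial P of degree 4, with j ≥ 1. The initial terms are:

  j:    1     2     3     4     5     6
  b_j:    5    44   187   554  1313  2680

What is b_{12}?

41794

1st diffs: 39, 143, 367, 759, 1367.
2nd diffs: 104, 224, 392, 608.
3rd diffs: 120, 168, 216.
4th diffs: 48, 48 (constant).
Newton forward-difference form: b_j = 5 + 39·C(j-1,1) + 104·C(j-1,2) + 120·C(j-1,3) + 48·C(j-1,4).
At j = 12: j-1 = 11, so b_{12} = 5 + 429 + 5720 + 19800 + 15840 = 41794.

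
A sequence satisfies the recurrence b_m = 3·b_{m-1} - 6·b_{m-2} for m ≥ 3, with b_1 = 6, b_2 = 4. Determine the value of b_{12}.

Iterate the recurrence:
b_3 = -24, b_4 = -96, b_5 = -144, b_6 = 144, b_7 = 1296, b_8 = 3024, b_9 = 1296, b_{10} = -14256, b_{11} = -50544, b_{12} = -66096.

-66096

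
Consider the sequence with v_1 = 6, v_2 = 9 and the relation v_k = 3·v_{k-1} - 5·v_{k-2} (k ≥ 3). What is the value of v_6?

Iterate the recurrence:
v_3 = -3;  v_4 = -54;  v_5 = -147;  v_6 = -171.

-171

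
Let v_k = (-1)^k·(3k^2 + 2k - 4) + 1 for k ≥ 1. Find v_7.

-156

(-1)^7 = -1; 3k^2 + 2k - 4 at k=7 is 157; so v_7 = -156.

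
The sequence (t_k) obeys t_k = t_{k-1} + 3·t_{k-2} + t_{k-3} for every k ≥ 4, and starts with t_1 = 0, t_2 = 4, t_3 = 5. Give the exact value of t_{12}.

17921

Applying the relation repeatedly:
t_4 = 17, t_5 = 36, t_6 = 92, t_7 = 217, t_8 = 529, t_9 = 1272, t_{10} = 3076, t_{11} = 7421, t_{12} = 17921.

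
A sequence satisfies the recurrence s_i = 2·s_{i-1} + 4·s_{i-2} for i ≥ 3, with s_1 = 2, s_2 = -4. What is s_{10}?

Compute successive terms:
s_3 = 0;  s_4 = -16;  s_5 = -32;  s_6 = -128;  s_7 = -384;  s_8 = -1280;  s_9 = -4096;  s_{10} = -13312.

-13312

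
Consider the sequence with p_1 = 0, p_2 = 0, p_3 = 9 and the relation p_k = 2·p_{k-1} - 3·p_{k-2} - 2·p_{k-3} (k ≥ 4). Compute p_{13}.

-9495

Iterate the recurrence:
p_4 = 18; p_5 = 9; p_6 = -54; p_7 = -171; p_8 = -198; p_9 = 225; p_{10} = 1386; p_{11} = 2493; p_{12} = 378; p_{13} = -9495.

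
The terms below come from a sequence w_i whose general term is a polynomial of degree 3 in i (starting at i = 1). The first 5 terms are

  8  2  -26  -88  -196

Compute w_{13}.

-4156

1st diffs: -6, -28, -62, -108.
2nd diffs: -22, -34, -46.
3rd diffs: -12, -12 (constant).
Newton forward-difference form: w_i = 8 + (-6)·C(i-1,1) + (-22)·C(i-1,2) + (-12)·C(i-1,3).
At i = 13: i-1 = 12, so w_{13} = 8 - 72 - 1452 - 2640 = -4156.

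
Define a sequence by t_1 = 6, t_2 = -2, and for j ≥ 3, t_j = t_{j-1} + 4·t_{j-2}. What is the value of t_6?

Applying the relation repeatedly:
t_3 = 22, t_4 = 14, t_5 = 102, t_6 = 158.

158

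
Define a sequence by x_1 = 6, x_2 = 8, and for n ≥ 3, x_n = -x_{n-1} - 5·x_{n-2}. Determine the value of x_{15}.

474842

Applying the relation repeatedly:
x_3 = -38, x_4 = -2, x_5 = 192, …, x_{12} = 53578, x_{13} = -51738, x_{14} = -216152, x_{15} = 474842.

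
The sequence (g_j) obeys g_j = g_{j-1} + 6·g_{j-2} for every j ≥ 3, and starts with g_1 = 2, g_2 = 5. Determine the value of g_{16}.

Compute successive terms:
g_3 = 17, g_4 = 47, g_5 = 149, …, g_{13} = 957413, g_{14} = 2868143, g_{15} = 8612621, g_{16} = 25821479.
(Characteristic roots are 3 and -2.)

25821479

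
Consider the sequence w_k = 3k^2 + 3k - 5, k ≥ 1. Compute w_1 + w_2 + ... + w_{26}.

Over k = 1..26: Σk = 351, Σk² = 6201.
Total = (3)·6201 + (3)·351 + (-5)·26 = 19526.

19526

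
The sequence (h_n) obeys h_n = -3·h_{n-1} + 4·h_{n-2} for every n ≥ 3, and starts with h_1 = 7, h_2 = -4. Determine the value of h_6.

-2248

Applying the relation repeatedly:
h_3 = 40  h_4 = -136  h_5 = 568  h_6 = -2248.
(Characteristic roots are 1 and -4.)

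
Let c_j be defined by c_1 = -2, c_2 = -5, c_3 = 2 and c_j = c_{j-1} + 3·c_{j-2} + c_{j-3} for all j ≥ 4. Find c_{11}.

Applying the relation repeatedly:
c_4 = -15;  c_5 = -14;  c_6 = -57;  c_7 = -114;  c_8 = -299;  c_9 = -698;  c_{10} = -1709;  c_{11} = -4102.

-4102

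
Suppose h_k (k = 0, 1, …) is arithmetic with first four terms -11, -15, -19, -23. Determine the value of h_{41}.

Common difference d = -4.
h_k = -11 + (k - 0)·(-4).
h_{41} = -11 + 41·(-4) = -175.

-175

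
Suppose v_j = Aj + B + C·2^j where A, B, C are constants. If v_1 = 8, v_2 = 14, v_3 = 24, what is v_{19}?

The three given values yield: A + B + 2C = 8; 2A + B + 4C = 14; 3A + B + 8C = 24.
Subtracting the first from the second: A + 2C = 6.
Subtracting the second from the third: A + 4C = 10.
Solving: C = 2, A = 2, then B = 2.
Hence v_{19} = 2·19 + 2 + 2·524288 = 1048616.

1048616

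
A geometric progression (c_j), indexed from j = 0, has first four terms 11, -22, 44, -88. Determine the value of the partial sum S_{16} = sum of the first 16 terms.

Common ratio r = -2.
c_j = 11·(-2)^(j-0).
S = 11·((-2)^16 - 1)/(-2 - 1) = 11·(65536 - 1)/(-3) = -240295.

-240295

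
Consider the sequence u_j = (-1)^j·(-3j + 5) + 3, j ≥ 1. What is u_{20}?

(-1)^20 = 1; -3j + 5 at j=20 is -55; so u_{20} = -52.

-52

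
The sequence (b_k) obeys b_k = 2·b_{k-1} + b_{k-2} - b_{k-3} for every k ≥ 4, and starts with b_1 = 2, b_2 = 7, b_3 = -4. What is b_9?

Step forward from the initial values:
b_4 = -3;  b_5 = -17;  b_6 = -33;  b_7 = -80;  b_8 = -176;  b_9 = -399.

-399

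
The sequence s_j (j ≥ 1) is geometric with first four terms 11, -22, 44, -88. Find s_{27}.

Common ratio r = -2.
s_j = 11·(-2)^(j-1).
s_{27} = 11·(-2)^26 = 738197504.

738197504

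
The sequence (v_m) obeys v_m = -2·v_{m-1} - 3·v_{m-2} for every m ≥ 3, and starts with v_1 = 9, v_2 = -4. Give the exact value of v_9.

Compute successive terms:
v_3 = -19; v_4 = 50; v_5 = -43; v_6 = -64; v_7 = 257; v_8 = -322; v_9 = -127.

-127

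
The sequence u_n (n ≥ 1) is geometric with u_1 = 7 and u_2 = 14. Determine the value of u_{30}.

Common ratio r = 2.
u_n = 7·2^(n-1).
u_{30} = 7·2^29 = 3758096384.

3758096384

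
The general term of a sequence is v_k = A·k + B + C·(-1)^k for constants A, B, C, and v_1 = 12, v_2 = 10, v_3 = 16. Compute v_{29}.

68

At k = 1, 2, 3: A + B - C = 12; 2A + B + C = 10; 3A + B - C = 16.
Subtracting the first from the second: A + 2C = -2.
Subtracting the second from the third: A - 2C = 6.
Solving: C = -2, A = 2, then B = 8.
Hence v_{29} = 2·29 + 8 + (-2)·(-1) = 68.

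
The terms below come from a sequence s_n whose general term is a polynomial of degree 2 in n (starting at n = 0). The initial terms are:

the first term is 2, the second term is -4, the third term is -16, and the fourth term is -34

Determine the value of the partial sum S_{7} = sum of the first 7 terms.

1st diffs: -6, -12, -18.
2nd diffs: -6, -6 (constant).
Newton forward-difference form: s_n = 2 + (-6)·C(n,1) + (-6)·C(n,2).
Continuing: -58, -88, -124.
Summing n = 0..6 (7 terms) gives -322.

-322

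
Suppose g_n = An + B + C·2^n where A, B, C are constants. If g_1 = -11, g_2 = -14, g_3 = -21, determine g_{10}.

-2046

Write the equations: A + B + 2C = -11; 2A + B + 4C = -14; 3A + B + 8C = -21.
Subtracting the first from the second: A + 2C = -3.
Subtracting the second from the third: A + 4C = -7.
Solving: C = -2, A = 1, then B = -8.
Therefore g_{10} = 10 + (-8) + (-2)·1024 = -2046.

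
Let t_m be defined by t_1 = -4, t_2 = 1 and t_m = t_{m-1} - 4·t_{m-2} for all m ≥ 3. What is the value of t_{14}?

-7883

Step forward from the initial values:
t_3 = 17  t_4 = 13  t_5 = -55  …  t_{11} = -2431  t_{12} = 5869  t_{13} = 15593  t_{14} = -7883.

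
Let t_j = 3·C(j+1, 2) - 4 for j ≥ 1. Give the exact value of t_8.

104

C(9, 2) = 36, so t_8 = 104.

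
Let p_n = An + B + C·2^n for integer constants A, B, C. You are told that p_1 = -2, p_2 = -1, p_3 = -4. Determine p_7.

Plug in n = 1, 2, 3: A + B + 2C = -2; 2A + B + 4C = -1; 3A + B + 8C = -4.
Subtracting the first from the second: A + 2C = 1.
Subtracting the second from the third: A + 4C = -3.
Solving: C = -2, A = 5, then B = -3.
So p_n = 5·n + (-3) + (-2)·2^n; at n=7 this is -224.

-224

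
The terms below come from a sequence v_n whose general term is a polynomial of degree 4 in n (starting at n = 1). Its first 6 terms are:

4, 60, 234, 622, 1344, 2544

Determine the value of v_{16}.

1st diffs: 56, 174, 388, 722, 1200.
2nd diffs: 118, 214, 334, 478.
3rd diffs: 96, 120, 144.
4th diffs: 24, 24 (constant).
So v_n = n^4 + 6n^3 - 2n^2 + 5n - 6.
Evaluating at n = 16 gives v_{16} = 89674.

89674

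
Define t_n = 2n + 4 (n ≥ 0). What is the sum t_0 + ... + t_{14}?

270

Over n = 0..14: Σn = 105.
Total = (2)·105 + (4)·15 = 270.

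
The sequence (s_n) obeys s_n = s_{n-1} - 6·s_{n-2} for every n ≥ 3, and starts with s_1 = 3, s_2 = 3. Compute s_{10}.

Iterate the recurrence:
s_3 = -15, s_4 = -33, s_5 = 57, s_6 = 255, s_7 = -87, s_8 = -1617, s_9 = -1095, s_{10} = 8607.

8607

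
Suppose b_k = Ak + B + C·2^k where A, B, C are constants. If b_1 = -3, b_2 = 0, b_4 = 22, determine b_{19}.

Write the equations: A + B + 2C = -3; 2A + B + 4C = 0; 4A + B + 16C = 22.
Subtracting the first from the second: A + 2C = 3.
Subtracting the second from the third: 2A + 12C = 22.
Solving: C = 2, A = -1, then B = -6.
Hence b_{19} = -1·19 + (-6) + 2·524288 = 1048551.

1048551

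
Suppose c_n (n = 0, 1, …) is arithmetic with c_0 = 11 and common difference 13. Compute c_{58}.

c_n = 11 + (n - 0)·13.
c_{58} = 11 + 58·13 = 765.

765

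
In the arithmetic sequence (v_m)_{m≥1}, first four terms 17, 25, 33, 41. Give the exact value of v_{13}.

113

Common difference d = 8.
v_m = 17 + (m - 1)·8.
v_{13} = 17 + 12·8 = 113.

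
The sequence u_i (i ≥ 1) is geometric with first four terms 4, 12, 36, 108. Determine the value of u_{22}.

41841412812

Common ratio r = 3.
u_i = 4·3^(i-1).
u_{22} = 4·3^21 = 41841412812.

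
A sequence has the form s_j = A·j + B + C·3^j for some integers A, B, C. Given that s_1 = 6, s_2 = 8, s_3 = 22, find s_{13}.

Write the equations: A + B + 3C = 6; 2A + B + 9C = 8; 3A + B + 27C = 22.
Subtracting the first from the second: A + 6C = 2.
Subtracting the second from the third: A + 18C = 14.
Solving: C = 1, A = -4, then B = 7.
Hence s_{13} = -4·13 + 7 + 1·1594323 = 1594278.

1594278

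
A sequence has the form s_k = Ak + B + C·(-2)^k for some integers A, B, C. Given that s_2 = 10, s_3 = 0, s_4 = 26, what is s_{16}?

65570

Write the equations: 2A + B + 4C = 10; 3A + B - 8C = 0; 4A + B + 16C = 26.
Subtracting the first from the second: A - 12C = -10.
Subtracting the second from the third: A + 24C = 26.
Solving: C = 1, A = 2, then B = 2.
Hence s_{16} = 2·16 + 2 + 1·65536 = 65570.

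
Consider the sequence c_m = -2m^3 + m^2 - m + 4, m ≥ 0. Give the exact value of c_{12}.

-3320

c_{12} = -2·12^3 + 1·12^2 - 1·12 + 4 = -3320.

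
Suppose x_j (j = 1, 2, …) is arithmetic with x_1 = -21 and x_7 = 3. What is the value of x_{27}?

Common difference d = (3 - (-21)) / (7 - 1) = 4.
x_j = -21 + (j - 1)·4.
x_{27} = -21 + 26·4 = 83.

83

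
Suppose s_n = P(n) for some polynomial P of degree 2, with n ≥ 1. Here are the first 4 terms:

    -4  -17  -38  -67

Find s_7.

-202

1st diffs: -13, -21, -29.
2nd diffs: -8, -8 (constant).
So s_n = -4n^2 - n + 1.
Evaluating at n = 7 gives s_7 = -202.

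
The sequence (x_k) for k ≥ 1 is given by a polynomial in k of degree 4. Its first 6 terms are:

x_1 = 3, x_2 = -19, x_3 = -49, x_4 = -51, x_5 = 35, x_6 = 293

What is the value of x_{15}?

1st diffs: -22, -30, -2, 86, 258.
2nd diffs: -8, 28, 88, 172.
3rd diffs: 36, 60, 84.
4th diffs: 24, 24 (constant).
So x_k = k^4 - 4k^3 - 5k^2 + 6k + 5.
Evaluating at k = 15 gives x_{15} = 36095.

36095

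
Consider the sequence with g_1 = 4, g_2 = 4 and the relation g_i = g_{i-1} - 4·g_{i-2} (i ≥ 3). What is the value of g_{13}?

-16748

Step forward from the initial values:
g_3 = -12; g_4 = -28; g_5 = 20; …; g_{10} = 1220; g_{11} = 3956; g_{12} = -924; g_{13} = -16748.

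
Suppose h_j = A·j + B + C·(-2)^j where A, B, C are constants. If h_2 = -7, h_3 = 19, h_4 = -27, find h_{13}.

16407

The three given values yield: 2A + B + 4C = -7; 3A + B - 8C = 19; 4A + B + 16C = -27.
Subtracting the first from the second: A - 12C = 26.
Subtracting the second from the third: A + 24C = -46.
Solving: C = -2, A = 2, then B = -3.
Hence h_{13} = 2·13 + (-3) + (-2)·(-8192) = 16407.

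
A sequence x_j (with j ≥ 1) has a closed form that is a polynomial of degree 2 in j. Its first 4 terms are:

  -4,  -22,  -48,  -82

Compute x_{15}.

1st diffs: -18, -26, -34.
2nd diffs: -8, -8 (constant).
Newton forward-difference form: x_j = -4 + (-18)·C(j-1,1) + (-8)·C(j-1,2).
At j = 15: j-1 = 14, so x_{15} = -4 - 252 - 728 = -984.

-984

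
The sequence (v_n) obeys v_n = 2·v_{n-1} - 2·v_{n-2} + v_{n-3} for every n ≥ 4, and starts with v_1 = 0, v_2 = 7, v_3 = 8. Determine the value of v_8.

v_4 = 2  v_5 = -5  v_6 = -6  v_7 = 0  v_8 = 7.

7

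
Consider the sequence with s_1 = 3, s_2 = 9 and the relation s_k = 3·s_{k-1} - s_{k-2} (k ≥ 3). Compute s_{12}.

139104

Compute successive terms:
s_3 = 24; s_4 = 63; s_5 = 165; s_6 = 432; s_7 = 1131; s_8 = 2961; s_9 = 7752; s_{10} = 20295; s_{11} = 53133; s_{12} = 139104.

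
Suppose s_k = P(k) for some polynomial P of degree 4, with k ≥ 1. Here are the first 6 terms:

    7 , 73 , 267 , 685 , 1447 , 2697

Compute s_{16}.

90877

1st diffs: 66, 194, 418, 762, 1250.
2nd diffs: 128, 224, 344, 488.
3rd diffs: 96, 120, 144.
4th diffs: 24, 24 (constant).
Newton forward-difference form: s_k = 7 + 66·C(k-1,1) + 128·C(k-1,2) + 96·C(k-1,3) + 24·C(k-1,4).
At k = 16: k-1 = 15, so s_{16} = 7 + 990 + 13440 + 43680 + 32760 = 90877.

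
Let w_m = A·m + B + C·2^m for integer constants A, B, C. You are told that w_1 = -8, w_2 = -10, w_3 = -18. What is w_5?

-82

The three given values yield: A + B + 2C = -8; 2A + B + 4C = -10; 3A + B + 8C = -18.
Subtracting the first from the second: A + 2C = -2.
Subtracting the second from the third: A + 4C = -8.
Solving: C = -3, A = 4, then B = -6.
Hence w_5 = 4·5 + (-6) + (-3)·32 = -82.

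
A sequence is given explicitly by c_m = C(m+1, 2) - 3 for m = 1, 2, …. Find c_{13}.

C(14, 2) = 91, so c_{13} = 88.

88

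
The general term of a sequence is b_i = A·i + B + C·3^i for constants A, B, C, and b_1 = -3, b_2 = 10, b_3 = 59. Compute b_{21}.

31381059497

Plug in i = 1, 2, 3: A + B + 3C = -3; 2A + B + 9C = 10; 3A + B + 27C = 59.
Subtracting the first from the second: A + 6C = 13.
Subtracting the second from the third: A + 18C = 49.
Solving: C = 3, A = -5, then B = -7.
Hence b_{21} = -5·21 + (-7) + 3·10460353203 = 31381059497.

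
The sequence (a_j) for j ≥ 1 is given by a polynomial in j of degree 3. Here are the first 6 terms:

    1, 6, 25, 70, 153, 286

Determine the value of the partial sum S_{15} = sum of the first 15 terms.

1st diffs: 5, 19, 45, 83, 133.
2nd diffs: 14, 26, 38, 50.
3rd diffs: 12, 12, 12 (constant).
Newton forward-difference form: a_j = 1 + 5·C(j-1,1) + 14·C(j-1,2) + 12·C(j-1,3).
Continuing: …, 481, 750, 1105, 1558, …, a_{15} = 5713.
Summing j = 1..15 (15 terms) gives 23290.

23290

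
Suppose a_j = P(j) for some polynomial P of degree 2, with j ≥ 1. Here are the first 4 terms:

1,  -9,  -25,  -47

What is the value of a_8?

-195

1st diffs: -10, -16, -22.
2nd diffs: -6, -6 (constant).
Newton forward-difference form: a_j = 1 + (-10)·C(j-1,1) + (-6)·C(j-1,2).
At j = 8: j-1 = 7, so a_8 = 1 - 70 - 126 = -195.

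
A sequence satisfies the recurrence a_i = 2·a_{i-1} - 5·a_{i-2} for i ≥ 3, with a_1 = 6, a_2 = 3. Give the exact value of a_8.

-243

Applying the relation repeatedly:
a_3 = -24, a_4 = -63, a_5 = -6, a_6 = 303, a_7 = 636, a_8 = -243.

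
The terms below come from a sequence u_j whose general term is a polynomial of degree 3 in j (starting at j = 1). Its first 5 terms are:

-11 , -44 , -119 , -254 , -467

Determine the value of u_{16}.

1st diffs: -33, -75, -135, -213.
2nd diffs: -42, -60, -78.
3rd diffs: -18, -18 (constant).
So u_j = -3j^3 - 3j^2 - 3j - 2.
Evaluating at j = 16 gives u_{16} = -13106.

-13106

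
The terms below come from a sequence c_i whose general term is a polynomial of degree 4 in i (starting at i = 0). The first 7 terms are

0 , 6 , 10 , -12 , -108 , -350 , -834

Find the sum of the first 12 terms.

-30932

1st diffs: 6, 4, -22, -96, -242, -484.
2nd diffs: -2, -26, -74, -146, -242.
3rd diffs: -24, -48, -72, -96.
4th diffs: -24, -24, -24 (constant).
So c_i = -i^4 + 2i^3 + 5i.
Continuing: …, -1680, -3032, -5058, -7950, …, c_{11} = -11924.
Summing i = 0..11 (12 terms) gives -30932.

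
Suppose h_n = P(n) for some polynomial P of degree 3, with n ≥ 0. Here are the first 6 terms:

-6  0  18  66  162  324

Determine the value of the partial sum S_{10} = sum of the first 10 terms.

1st diffs: 6, 18, 48, 96, 162.
2nd diffs: 12, 30, 48, 66.
3rd diffs: 18, 18, 18 (constant).
Newton forward-difference form: h_n = -6 + 6·C(n,1) + 12·C(n,2) + 18·C(n,3).
Continuing: 570, 918, 1386, 1992.
Summing n = 0..9 (10 terms) gives 5430.

5430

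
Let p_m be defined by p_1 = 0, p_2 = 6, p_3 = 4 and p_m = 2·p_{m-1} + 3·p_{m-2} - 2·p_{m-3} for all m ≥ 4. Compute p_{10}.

Step forward from the initial values:
p_4 = 26  p_5 = 52  p_6 = 174  p_7 = 452  p_8 = 1322  p_9 = 3652  p_{10} = 10366.

10366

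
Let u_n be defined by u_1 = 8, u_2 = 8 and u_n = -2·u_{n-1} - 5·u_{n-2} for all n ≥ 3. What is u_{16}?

-224568

Compute successive terms:
u_3 = -56  u_4 = 72  u_5 = 136  …  u_{13} = 11656  u_{14} = 341128  u_{15} = -740536  u_{16} = -224568.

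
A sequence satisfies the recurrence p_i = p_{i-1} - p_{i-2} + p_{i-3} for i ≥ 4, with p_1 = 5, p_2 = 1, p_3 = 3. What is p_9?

5

Compute successive terms:
p_4 = 7, p_5 = 5, p_6 = 1, p_7 = 3, p_8 = 7, p_9 = 5.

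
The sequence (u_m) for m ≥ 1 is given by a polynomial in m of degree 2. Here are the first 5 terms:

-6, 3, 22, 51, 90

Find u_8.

1st diffs: 9, 19, 29, 39.
2nd diffs: 10, 10, 10 (constant).
Newton forward-difference form: u_m = -6 + 9·C(m-1,1) + 10·C(m-1,2).
At m = 8: m-1 = 7, so u_8 = -6 + 63 + 210 = 267.

267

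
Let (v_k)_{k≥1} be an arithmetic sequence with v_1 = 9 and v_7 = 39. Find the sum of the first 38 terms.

3857

Common difference d = (39 - 9) / (7 - 1) = 5.
v_k = 9 + (k - 1)·5.
v_{38} = 194; S = 38·(9 + 194)/2 = 3857.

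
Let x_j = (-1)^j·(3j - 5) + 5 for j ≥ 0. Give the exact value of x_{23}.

(-1)^23 = -1; 3j - 5 at j=23 is 64; so x_{23} = -59.

-59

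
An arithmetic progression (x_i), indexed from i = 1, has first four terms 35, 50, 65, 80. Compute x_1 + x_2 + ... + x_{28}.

Common difference d = 15.
x_i = 35 + (i - 1)·15.
x_{28} = 440; S = 28·(35 + 440)/2 = 6650.

6650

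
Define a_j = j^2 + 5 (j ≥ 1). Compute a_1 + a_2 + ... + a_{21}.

3416

Over j = 1..21: Σj = 231, Σj² = 3311.
Total = (1)·3311 + (5)·21 = 3416.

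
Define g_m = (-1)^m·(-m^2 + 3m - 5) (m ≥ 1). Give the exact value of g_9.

(-1)^9 = -1; -m^2 + 3m - 5 at m=9 is -59; so g_9 = 59.

59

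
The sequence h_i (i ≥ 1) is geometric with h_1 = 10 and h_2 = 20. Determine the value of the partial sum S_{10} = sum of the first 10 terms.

Common ratio r = 2.
h_i = 10·2^(i-1).
S = 10·(2^10 - 1)/(2 - 1) = 10·(1024 - 1)/(1) = 10230.

10230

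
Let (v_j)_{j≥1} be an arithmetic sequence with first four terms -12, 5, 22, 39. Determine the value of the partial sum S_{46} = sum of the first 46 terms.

Common difference d = 17.
v_j = -12 + (j - 1)·17.
v_{46} = 753; S = 46·(-12 + 753)/2 = 17043.

17043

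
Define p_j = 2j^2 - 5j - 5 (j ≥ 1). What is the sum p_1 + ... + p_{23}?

Over j = 1..23: Σj = 276, Σj² = 4324.
Total = (2)·4324 + (-5)·276 + (-5)·23 = 7153.

7153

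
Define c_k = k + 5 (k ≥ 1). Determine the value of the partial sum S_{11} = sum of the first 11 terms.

Over k = 1..11: Σk = 66.
Total = (1)·66 + (5)·11 = 121.

121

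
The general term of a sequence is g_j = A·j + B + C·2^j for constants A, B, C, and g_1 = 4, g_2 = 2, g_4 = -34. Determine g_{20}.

Write the equations: A + B + 2C = 4; 2A + B + 4C = 2; 4A + B + 16C = -34.
Subtracting the first from the second: A + 2C = -2.
Subtracting the second from the third: 2A + 12C = -36.
Solving: C = -4, A = 6, then B = 6.
Hence g_{20} = 6·20 + 6 + (-4)·1048576 = -4194178.

-4194178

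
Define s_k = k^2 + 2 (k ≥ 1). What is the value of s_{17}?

s_{17} = 1·17^2 + 2 = 291.

291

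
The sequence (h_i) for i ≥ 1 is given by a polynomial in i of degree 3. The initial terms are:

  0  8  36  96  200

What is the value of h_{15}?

1st diffs: 8, 28, 60, 104.
2nd diffs: 20, 32, 44.
3rd diffs: 12, 12 (constant).
Newton forward-difference form: h_i = 8·C(i-1,1) + 20·C(i-1,2) + 12·C(i-1,3).
At i = 15: i-1 = 14, so h_{15} = 112 + 1820 + 4368 = 6300.

6300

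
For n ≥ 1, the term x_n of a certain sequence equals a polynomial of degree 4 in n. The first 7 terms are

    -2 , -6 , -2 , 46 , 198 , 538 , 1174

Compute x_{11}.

9678

1st diffs: -4, 4, 48, 152, 340, 636.
2nd diffs: 8, 44, 104, 188, 296.
3rd diffs: 36, 60, 84, 108.
4th diffs: 24, 24, 24 (constant).
Newton forward-difference form: x_n = -2 + (-4)·C(n-1,1) + 8·C(n-1,2) + 36·C(n-1,3) + 24·C(n-1,4).
At n = 11: n-1 = 10, so x_{11} = -2 - 40 + 360 + 4320 + 5040 = 9678.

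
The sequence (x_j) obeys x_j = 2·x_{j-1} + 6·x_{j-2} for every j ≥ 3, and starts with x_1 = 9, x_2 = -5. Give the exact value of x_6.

1108

x_3 = 44  x_4 = 58  x_5 = 380  x_6 = 1108.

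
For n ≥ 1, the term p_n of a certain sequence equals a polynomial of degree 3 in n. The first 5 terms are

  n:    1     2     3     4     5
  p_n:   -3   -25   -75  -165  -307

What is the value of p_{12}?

-3765

1st diffs: -22, -50, -90, -142.
2nd diffs: -28, -40, -52.
3rd diffs: -12, -12 (constant).
Newton forward-difference form: p_n = -3 + (-22)·C(n-1,1) + (-28)·C(n-1,2) + (-12)·C(n-1,3).
At n = 12: n-1 = 11, so p_{12} = -3 - 242 - 1540 - 1980 = -3765.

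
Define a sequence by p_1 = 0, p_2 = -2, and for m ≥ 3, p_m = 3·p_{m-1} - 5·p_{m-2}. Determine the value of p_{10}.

-1592

Applying the relation repeatedly:
p_3 = -6;  p_4 = -8;  p_5 = 6;  p_6 = 58;  p_7 = 144;  p_8 = 142;  p_9 = -294;  p_{10} = -1592.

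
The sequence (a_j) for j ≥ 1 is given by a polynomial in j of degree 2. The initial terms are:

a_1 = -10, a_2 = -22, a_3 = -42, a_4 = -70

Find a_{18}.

1st diffs: -12, -20, -28.
2nd diffs: -8, -8 (constant).
Newton forward-difference form: a_j = -10 + (-12)·C(j-1,1) + (-8)·C(j-1,2).
At j = 18: j-1 = 17, so a_{18} = -10 - 204 - 1088 = -1302.

-1302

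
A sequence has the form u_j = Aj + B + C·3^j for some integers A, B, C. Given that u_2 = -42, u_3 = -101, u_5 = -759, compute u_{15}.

Plug in j = 2, 3, 5: 2A + B + 9C = -42; 3A + B + 27C = -101; 5A + B + 243C = -759.
Subtracting the first from the second: A + 18C = -59.
Subtracting the second from the third: 2A + 216C = -658.
Solving: C = -3, A = -5, then B = -5.
Therefore u_{15} = -75 + (-5) + (-3)·14348907 = -43046801.

-43046801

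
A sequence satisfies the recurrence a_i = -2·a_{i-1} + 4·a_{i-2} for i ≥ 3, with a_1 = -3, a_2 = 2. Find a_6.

Compute successive terms:
a_3 = -16  a_4 = 40  a_5 = -144  a_6 = 448.

448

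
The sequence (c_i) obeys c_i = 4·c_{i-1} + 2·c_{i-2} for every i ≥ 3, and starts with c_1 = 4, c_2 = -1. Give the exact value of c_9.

25024

c_3 = 4;  c_4 = 14;  c_5 = 64;  c_6 = 284;  c_7 = 1264;  c_8 = 5624;  c_9 = 25024.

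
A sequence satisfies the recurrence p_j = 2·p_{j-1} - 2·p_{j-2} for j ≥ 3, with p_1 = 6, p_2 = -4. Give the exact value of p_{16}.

2048

Step forward from the initial values:
p_3 = -20; p_4 = -32; p_5 = -24; …; p_{13} = -384; p_{14} = 256; p_{15} = 1280; p_{16} = 2048.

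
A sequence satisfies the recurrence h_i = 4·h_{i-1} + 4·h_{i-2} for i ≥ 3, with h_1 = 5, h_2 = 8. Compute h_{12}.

71380992

Step forward from the initial values:
h_3 = 52  h_4 = 240  h_5 = 1168  h_6 = 5632  h_7 = 27200  h_8 = 131328  h_9 = 634112  h_{10} = 3061760  h_{11} = 14783488  h_{12} = 71380992.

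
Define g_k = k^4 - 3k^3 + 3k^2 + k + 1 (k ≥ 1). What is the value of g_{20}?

137221

g_{20} = 1·20^4 - 3·20^3 + 3·20^2 + 1·20 + 1 = 137221.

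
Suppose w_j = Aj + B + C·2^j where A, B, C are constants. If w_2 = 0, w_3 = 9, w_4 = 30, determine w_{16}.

196554

At j = 2, 3, 4: 2A + B + 4C = 0; 3A + B + 8C = 9; 4A + B + 16C = 30.
Subtracting the first from the second: A + 4C = 9.
Subtracting the second from the third: A + 8C = 21.
Solving: C = 3, A = -3, then B = -6.
So w_j = -3·j + (-6) + 3·2^j; at j=16 this is 196554.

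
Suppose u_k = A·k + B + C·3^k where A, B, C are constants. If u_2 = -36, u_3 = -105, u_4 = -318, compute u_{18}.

Write the equations: 2A + B + 9C = -36; 3A + B + 27C = -105; 4A + B + 81C = -318.
Subtracting the first from the second: A + 18C = -69.
Subtracting the second from the third: A + 54C = -213.
Solving: C = -4, A = 3, then B = -6.
Therefore u_{18} = 54 + (-6) + (-4)·387420489 = -1549681908.

-1549681908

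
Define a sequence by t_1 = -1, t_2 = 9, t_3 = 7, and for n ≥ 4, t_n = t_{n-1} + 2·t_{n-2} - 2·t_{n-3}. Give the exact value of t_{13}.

t_4 = 27  t_5 = 23  t_6 = 63  t_7 = 55  t_8 = 135  t_9 = 119  t_{10} = 279  t_{11} = 247  t_{12} = 567  t_{13} = 503.

503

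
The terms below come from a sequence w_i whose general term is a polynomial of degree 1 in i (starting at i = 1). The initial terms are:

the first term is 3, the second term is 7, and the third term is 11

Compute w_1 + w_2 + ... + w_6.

1st diffs: 4, 4 (constant).
So w_i = 4i - 1.
Continuing: 15, 19, 23.
Summing i = 1..6 (6 terms) gives 78.

78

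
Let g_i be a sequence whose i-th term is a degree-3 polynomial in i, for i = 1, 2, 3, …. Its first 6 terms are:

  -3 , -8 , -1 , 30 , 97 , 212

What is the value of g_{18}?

9704

1st diffs: -5, 7, 31, 67, 115.
2nd diffs: 12, 24, 36, 48.
3rd diffs: 12, 12, 12 (constant).
Newton forward-difference form: g_i = -3 + (-5)·C(i-1,1) + 12·C(i-1,2) + 12·C(i-1,3).
At i = 18: i-1 = 17, so g_{18} = -3 - 85 + 1632 + 8160 = 9704.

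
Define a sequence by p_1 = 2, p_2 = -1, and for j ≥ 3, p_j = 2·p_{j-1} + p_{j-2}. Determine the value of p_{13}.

Step forward from the initial values:
p_3 = 0  p_4 = -1  p_5 = -2  …  p_{10} = -169  p_{11} = -408  p_{12} = -985  p_{13} = -2378.

-2378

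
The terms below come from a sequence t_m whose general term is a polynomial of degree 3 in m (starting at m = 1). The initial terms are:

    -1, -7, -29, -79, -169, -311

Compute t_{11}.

-2221

1st diffs: -6, -22, -50, -90, -142.
2nd diffs: -16, -28, -40, -52.
3rd diffs: -12, -12, -12 (constant).
Newton forward-difference form: t_m = -1 + (-6)·C(m-1,1) + (-16)·C(m-1,2) + (-12)·C(m-1,3).
At m = 11: m-1 = 10, so t_{11} = -1 - 60 - 720 - 1440 = -2221.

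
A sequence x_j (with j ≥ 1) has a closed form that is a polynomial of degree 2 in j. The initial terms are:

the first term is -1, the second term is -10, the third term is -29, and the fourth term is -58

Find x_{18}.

-1514

1st diffs: -9, -19, -29.
2nd diffs: -10, -10 (constant).
So x_j = -5j^2 + 6j - 2.
Evaluating at j = 18 gives x_{18} = -1514.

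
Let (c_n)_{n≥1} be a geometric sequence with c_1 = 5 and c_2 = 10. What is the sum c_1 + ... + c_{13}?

Common ratio r = 2.
c_n = 5·2^(n-1).
S = 5·(2^13 - 1)/(2 - 1) = 5·(8192 - 1)/(1) = 40955.

40955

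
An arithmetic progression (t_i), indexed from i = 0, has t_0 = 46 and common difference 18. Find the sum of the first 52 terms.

t_i = 46 + (i - 0)·18.
t_{51} = 964; S = 52·(46 + 964)/2 = 26260.

26260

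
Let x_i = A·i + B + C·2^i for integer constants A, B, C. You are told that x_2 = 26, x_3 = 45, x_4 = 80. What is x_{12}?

16424

Write the equations: 2A + B + 4C = 26; 3A + B + 8C = 45; 4A + B + 16C = 80.
Subtracting the first from the second: A + 4C = 19.
Subtracting the second from the third: A + 8C = 35.
Solving: C = 4, A = 3, then B = 4.
So x_i = 3·i + 4 + 4·2^i; at i=12 this is 16424.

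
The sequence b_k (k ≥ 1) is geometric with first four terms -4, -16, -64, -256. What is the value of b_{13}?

Common ratio r = 4.
b_k = (-4)·4^(k-1).
b_{13} = (-4)·4^12 = -67108864.

-67108864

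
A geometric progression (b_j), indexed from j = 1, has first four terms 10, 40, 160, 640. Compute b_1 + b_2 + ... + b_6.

Common ratio r = 4.
b_j = 10·4^(j-1).
S = 10·(4^6 - 1)/(4 - 1) = 10·(4096 - 1)/(3) = 13650.

13650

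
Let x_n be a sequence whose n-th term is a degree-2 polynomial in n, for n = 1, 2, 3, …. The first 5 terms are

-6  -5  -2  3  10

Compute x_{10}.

1st diffs: 1, 3, 5, 7.
2nd diffs: 2, 2, 2 (constant).
Newton forward-difference form: x_n = -6 + 1·C(n-1,1) + 2·C(n-1,2).
At n = 10: n-1 = 9, so x_{10} = -6 + 9 + 72 = 75.

75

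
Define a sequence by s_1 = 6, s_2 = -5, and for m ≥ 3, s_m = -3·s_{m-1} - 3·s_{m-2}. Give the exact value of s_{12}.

-3159

Applying the relation repeatedly:
s_3 = -3; s_4 = 24; s_5 = -63; s_6 = 117; s_7 = -162; s_8 = 135; s_9 = 81; s_{10} = -648; s_{11} = 1701; s_{12} = -3159.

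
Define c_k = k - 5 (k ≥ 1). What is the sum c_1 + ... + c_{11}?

Over k = 1..11: Σk = 66.
Total = (1)·66 + (-5)·11 = 11.

11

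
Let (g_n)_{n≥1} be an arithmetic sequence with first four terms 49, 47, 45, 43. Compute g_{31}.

Common difference d = -2.
g_n = 49 + (n - 1)·(-2).
g_{31} = 49 + 30·(-2) = -11.

-11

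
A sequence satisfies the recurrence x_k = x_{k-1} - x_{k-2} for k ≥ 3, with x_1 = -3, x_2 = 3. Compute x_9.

Applying the relation repeatedly:
x_3 = 6  x_4 = 3  x_5 = -3  x_6 = -6  x_7 = -3  x_8 = 3  x_9 = 6.

6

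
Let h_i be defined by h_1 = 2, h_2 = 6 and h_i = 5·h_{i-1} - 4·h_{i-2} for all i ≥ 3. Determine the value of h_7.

Applying the relation repeatedly:
h_3 = 22  h_4 = 86  h_5 = 342  h_6 = 1366  h_7 = 5462.
(Characteristic roots are 4 and 1.)

5462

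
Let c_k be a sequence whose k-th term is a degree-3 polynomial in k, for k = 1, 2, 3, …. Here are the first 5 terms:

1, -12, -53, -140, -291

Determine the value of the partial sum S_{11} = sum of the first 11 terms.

-11264

1st diffs: -13, -41, -87, -151.
2nd diffs: -28, -46, -64.
3rd diffs: -18, -18 (constant).
So c_k = -3k^3 + 4k^2 - 4k + 4.
Continuing: …, -524, -857, -1308, -1895, …, c_{11} = -3549.
Summing k = 1..11 (11 terms) gives -11264.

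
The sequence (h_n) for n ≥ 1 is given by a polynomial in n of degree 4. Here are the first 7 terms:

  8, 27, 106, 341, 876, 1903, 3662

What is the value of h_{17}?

1st diffs: 19, 79, 235, 535, 1027, 1759.
2nd diffs: 60, 156, 300, 492, 732.
3rd diffs: 96, 144, 192, 240.
4th diffs: 48, 48, 48 (constant).
Newton forward-difference form: h_n = 8 + 19·C(n-1,1) + 60·C(n-1,2) + 96·C(n-1,3) + 48·C(n-1,4).
At n = 17: n-1 = 16, so h_{17} = 8 + 304 + 7200 + 53760 + 87360 = 148632.

148632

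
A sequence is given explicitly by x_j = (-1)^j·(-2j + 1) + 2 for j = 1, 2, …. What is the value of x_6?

(-1)^6 = 1; -2j + 1 at j=6 is -11; so x_6 = -9.

-9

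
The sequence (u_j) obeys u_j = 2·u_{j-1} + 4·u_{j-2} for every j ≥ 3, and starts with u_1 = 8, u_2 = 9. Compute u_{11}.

Applying the relation repeatedly:
u_3 = 50; u_4 = 136; u_5 = 472; u_6 = 1488; u_7 = 4864; u_8 = 15680; u_9 = 50816; u_{10} = 164352; u_{11} = 531968.

531968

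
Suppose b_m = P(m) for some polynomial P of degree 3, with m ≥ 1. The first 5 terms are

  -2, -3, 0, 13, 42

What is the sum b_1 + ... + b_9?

1038

1st diffs: -1, 3, 13, 29.
2nd diffs: 4, 10, 16.
3rd diffs: 6, 6 (constant).
Newton forward-difference form: b_m = -2 + (-1)·C(m-1,1) + 4·C(m-1,2) + 6·C(m-1,3).
Continuing: 93, 172, 285, 438.
Summing m = 1..9 (9 terms) gives 1038.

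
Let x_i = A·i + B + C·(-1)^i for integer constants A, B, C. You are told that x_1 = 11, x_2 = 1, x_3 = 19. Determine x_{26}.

97

Write the equations: A + B - C = 11; 2A + B + C = 1; 3A + B - C = 19.
Subtracting the first from the second: A + 2C = -10.
Subtracting the second from the third: A - 2C = 18.
Solving: C = -7, A = 4, then B = 0.
Hence x_{26} = 4·26 + 0 + (-7)·1 = 97.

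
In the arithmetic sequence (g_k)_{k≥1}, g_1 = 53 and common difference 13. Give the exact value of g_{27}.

391

g_k = 53 + (k - 1)·13.
g_{27} = 53 + 26·13 = 391.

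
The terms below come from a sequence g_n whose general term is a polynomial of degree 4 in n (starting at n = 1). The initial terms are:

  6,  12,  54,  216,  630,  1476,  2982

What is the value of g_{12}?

31752

1st diffs: 6, 42, 162, 414, 846, 1506.
2nd diffs: 36, 120, 252, 432, 660.
3rd diffs: 84, 132, 180, 228.
4th diffs: 48, 48, 48 (constant).
Newton forward-difference form: g_n = 6 + 6·C(n-1,1) + 36·C(n-1,2) + 84·C(n-1,3) + 48·C(n-1,4).
At n = 12: n-1 = 11, so g_{12} = 6 + 66 + 1980 + 13860 + 15840 = 31752.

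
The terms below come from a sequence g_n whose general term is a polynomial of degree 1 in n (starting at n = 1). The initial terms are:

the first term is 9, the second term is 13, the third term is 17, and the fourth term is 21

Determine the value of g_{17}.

1st diffs: 4, 4, 4 (constant).
So g_n = 4n + 5.
Evaluating at n = 17 gives g_{17} = 73.

73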